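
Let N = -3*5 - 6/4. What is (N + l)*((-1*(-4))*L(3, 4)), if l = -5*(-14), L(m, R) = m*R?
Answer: 2568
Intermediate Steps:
L(m, R) = R*m
l = 70
N = -33/2 (N = -15 - 6*¼ = -15 - 3/2 = -33/2 ≈ -16.500)
(N + l)*((-1*(-4))*L(3, 4)) = (-33/2 + 70)*((-1*(-4))*(4*3)) = 107*(4*12)/2 = (107/2)*48 = 2568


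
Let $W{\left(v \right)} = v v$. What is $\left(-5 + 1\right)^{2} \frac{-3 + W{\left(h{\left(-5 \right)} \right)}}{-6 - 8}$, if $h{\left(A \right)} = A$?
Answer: $- \frac{176}{7} \approx -25.143$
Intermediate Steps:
$W{\left(v \right)} = v^{2}$
$\left(-5 + 1\right)^{2} \frac{-3 + W{\left(h{\left(-5 \right)} \right)}}{-6 - 8} = \left(-5 + 1\right)^{2} \frac{-3 + \left(-5\right)^{2}}{-6 - 8} = \left(-4\right)^{2} \frac{-3 + 25}{-14} = 16 \cdot 22 \left(- \frac{1}{14}\right) = 16 \left(- \frac{11}{7}\right) = - \frac{176}{7}$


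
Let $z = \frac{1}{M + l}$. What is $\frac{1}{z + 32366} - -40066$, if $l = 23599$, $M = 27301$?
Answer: $\frac{66005906431366}{1647429401} \approx 40066.0$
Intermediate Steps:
$z = \frac{1}{50900}$ ($z = \frac{1}{27301 + 23599} = \frac{1}{50900} \approx 1.9646 \cdot 10^{-5}$)
$\frac{1}{z + 32366} - -40066 = \frac{1}{\frac{1}{50900} + 32366} - -40066 = \frac{1}{\frac{1647429401}{50900}} + 40066 = \frac{50900}{1647429401} + 40066 = \frac{66005906431366}{1647429401}$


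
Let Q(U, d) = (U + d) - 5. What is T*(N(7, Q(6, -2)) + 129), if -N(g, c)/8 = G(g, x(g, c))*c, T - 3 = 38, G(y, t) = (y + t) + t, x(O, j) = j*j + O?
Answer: 12833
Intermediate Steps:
x(O, j) = O + j² (x(O, j) = j² + O = O + j²)
G(y, t) = y + 2*t (G(y, t) = (t + y) + t = y + 2*t)
T = 41 (T = 3 + 38 = 41)
Q(U, d) = -5 + U + d
N(g, c) = -8*c*(2*c² + 3*g) (N(g, c) = -8*(g + 2*(g + c²))*c = -8*(g + (2*g + 2*c²))*c = -8*(2*c² + 3*g)*c = -8*c*(2*c² + 3*g))
T*(N(7, Q(6, -2)) + 129) = 41*((-16*(-5 + 6 - 2)³ - 24*(-5 + 6 - 2)*7) + 129) = 41*((-16*(-1)³ - 24*(-1)*7) + 129) = 41*((-16*(-1) + 168) + 129) = 41*((16 + 168) + 129) = 41*(184 + 129) = 41*313 = 12833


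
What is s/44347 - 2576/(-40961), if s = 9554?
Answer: 505579266/1816497467 ≈ 0.27833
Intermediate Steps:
s/44347 - 2576/(-40961) = 9554/44347 - 2576/(-40961) = 9554*(1/44347) - 2576*(-1/40961) = 9554/44347 + 2576/40961 = 505579266/1816497467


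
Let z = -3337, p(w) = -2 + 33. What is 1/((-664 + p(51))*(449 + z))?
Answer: 1/1828104 ≈ 5.4701e-7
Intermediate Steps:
p(w) = 31
1/((-664 + p(51))*(449 + z)) = 1/((-664 + 31)*(449 - 3337)) = 1/(-633*(-2888)) = 1/1828104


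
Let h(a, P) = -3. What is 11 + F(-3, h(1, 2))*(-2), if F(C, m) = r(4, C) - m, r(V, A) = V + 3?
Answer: -9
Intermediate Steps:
r(V, A) = 3 + V
F(C, m) = 7 - m (F(C, m) = (3 + 4) - m = 7 - m)
11 + F(-3, h(1, 2))*(-2) = 11 + (7 - 1*(-3))*(-2) = 11 + (7 + 3)*(-2) = 11 + 10*(-2) = 11 - 20 = -9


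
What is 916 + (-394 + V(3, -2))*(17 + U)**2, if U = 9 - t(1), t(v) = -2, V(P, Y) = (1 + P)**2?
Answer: -295436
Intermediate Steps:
U = 11 (U = 9 - 1*(-2) = 9 + 2 = 11)
916 + (-394 + V(3, -2))*(17 + U)**2 = 916 + (-394 + (1 + 3)**2)*(17 + 11)**2 = 916 + (-394 + 4**2)*28**2 = 916 + (-394 + 16)*784 = 916 - 378*784 = 916 - 296352 = -295436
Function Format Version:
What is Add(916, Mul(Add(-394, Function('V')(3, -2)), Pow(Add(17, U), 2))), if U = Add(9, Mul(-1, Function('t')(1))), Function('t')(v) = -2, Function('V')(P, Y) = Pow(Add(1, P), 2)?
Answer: -295436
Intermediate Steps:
U = 11 (U = Add(9, Mul(-1, -2)) = Add(9, 2) = 11)
Add(916, Mul(Add(-394, Function('V')(3, -2)), Pow(Add(17, U), 2))) = Add(916, Mul(Add(-394, Pow(Add(1, 3), 2)), Pow(Add(17, 11), 2))) = Add(916, Mul(Add(-394, Pow(4, 2)), Pow(28, 2))) = Add(916, Mul(Add(-394, 16), 784)) = Add(916, Mul(-378, 784)) = Add(916, -296352) = -295436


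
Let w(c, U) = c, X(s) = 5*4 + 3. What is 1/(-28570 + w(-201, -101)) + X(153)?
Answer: 661732/28771 ≈ 23.000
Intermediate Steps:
X(s) = 23 (X(s) = 20 + 3 = 23)
1/(-28570 + w(-201, -101)) + X(153) = 1/(-28570 - 201) + 23 = 1/(-28771) + 23 = -1/28771 + 23 = 661732/28771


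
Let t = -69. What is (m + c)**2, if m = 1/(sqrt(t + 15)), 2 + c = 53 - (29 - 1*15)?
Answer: (666 - I*sqrt(6))**2/324 ≈ 1369.0 - 10.07*I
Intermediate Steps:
c = 37 (c = -2 + (53 - (29 - 1*15)) = -2 + (53 - (29 - 15)) = -2 + (53 - 1*14) = -2 + (53 - 14) = -2 + 39 = 37)
m = -I*sqrt(6)/18 (m = 1/(sqrt(-69 + 15)) = 1/(sqrt(-54)) = 1/(3*I*sqrt(6)) = -I*sqrt(6)/18 ≈ -0.13608*I)
(m + c)**2 = (-I*sqrt(6)/18 + 37)**2 = (37 - I*sqrt(6)/18)**2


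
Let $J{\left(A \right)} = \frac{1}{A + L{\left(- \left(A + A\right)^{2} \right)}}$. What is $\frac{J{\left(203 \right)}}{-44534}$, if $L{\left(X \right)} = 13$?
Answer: $- \frac{1}{9619344} \approx -1.0396 \cdot 10^{-7}$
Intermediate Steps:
$J{\left(A \right)} = \frac{1}{13 + A}$ ($J{\left(A \right)} = \frac{1}{A + 13} = \frac{1}{13 + A}$)
$\frac{J{\left(203 \right)}}{-44534} = \frac{1}{\left(13 + 203\right) \left(-44534\right)} = \frac{1}{216} \left(- \frac{1}{44534}\right) = - \frac{1}{9619344}$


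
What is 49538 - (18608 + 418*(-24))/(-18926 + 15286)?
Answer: 22540862/455 ≈ 49540.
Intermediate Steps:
49538 - (18608 + 418*(-24))/(-18926 + 15286) = 49538 - (18608 - 10032)/(-3640) = 49538 - 8576*(-1)/3640 = 49538 - 1*(-1072/455) = 49538 + 1072/455 = 22540862/455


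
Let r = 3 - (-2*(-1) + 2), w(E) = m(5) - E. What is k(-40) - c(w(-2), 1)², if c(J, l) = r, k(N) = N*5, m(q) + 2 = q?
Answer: -201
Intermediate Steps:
m(q) = -2 + q
k(N) = 5*N
w(E) = 3 - E (w(E) = (-2 + 5) - E = 3 - E)
r = -1 (r = 3 - (2 + 2) = 3 - 1*4 = 3 - 4 = -1)
c(J, l) = -1
k(-40) - c(w(-2), 1)² = 5*(-40) - 1*(-1)² = -200 - 1*1 = -200 - 1 = -201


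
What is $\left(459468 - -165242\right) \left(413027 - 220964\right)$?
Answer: $119983676730$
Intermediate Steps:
$\left(459468 - -165242\right) \left(413027 - 220964\right) = \left(459468 + 165242\right) 192063 = 624710 \cdot 192063 = 119983676730$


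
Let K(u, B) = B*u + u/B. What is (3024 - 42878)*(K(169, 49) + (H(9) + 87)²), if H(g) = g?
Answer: -34175681788/49 ≈ -6.9746e+8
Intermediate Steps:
(3024 - 42878)*(K(169, 49) + (H(9) + 87)²) = (3024 - 42878)*((49*169 + 169/49) + (9 + 87)²) = -39854*((8281 + 169*(1/49)) + 96²) = -39854*((8281 + 169/49) + 9216) = -39854*(405938/49 + 9216) = -39854*857522/49 = -34175681788/49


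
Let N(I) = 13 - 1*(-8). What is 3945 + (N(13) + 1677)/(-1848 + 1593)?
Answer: 334759/85 ≈ 3938.3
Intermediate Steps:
N(I) = 21 (N(I) = 13 + 8 = 21)
3945 + (N(13) + 1677)/(-1848 + 1593) = 3945 + (21 + 1677)/(-1848 + 1593) = 3945 + 1698/(-255) = 3945 + 1698*(-1/255) = 3945 - 566/85 = 334759/85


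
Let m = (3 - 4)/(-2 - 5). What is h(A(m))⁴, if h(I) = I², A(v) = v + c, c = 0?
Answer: 1/5764801 ≈ 1.7347e-7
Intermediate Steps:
m = ⅐ (m = -1/(-7) = -1*(-⅐) = ⅐ ≈ 0.14286)
A(v) = v (A(v) = v + 0 = v)
h(A(m))⁴ = ((⅐)²)⁴ = (1/49)⁴ = 1/5764801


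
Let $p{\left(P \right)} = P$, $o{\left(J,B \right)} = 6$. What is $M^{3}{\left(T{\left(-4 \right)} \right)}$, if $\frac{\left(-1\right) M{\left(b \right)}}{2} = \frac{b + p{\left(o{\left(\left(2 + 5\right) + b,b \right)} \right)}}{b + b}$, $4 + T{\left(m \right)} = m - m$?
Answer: $\frac{1}{8} \approx 0.125$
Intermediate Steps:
$T{\left(m \right)} = -4$ ($T{\left(m \right)} = -4 + \left(m - m\right) = -4 + 0 = -4$)
$M{\left(b \right)} = - \frac{6 + b}{b}$ ($M{\left(b \right)} = - 2 \frac{b + 6}{b + b} = - 2 \frac{6 + b}{2 b} = - \frac{6 + b}{b}$)
$M^{3}{\left(T{\left(-4 \right)} \right)} = \left(\frac{-6 - -4}{-4}\right)^{3} = \left(- \frac{-6 + 4}{4}\right)^{3} = \left(\left(- \frac{1}{4}\right) \left(-2\right)\right)^{3} = \left(\frac{1}{2}\right)^{3} = \frac{1}{8}$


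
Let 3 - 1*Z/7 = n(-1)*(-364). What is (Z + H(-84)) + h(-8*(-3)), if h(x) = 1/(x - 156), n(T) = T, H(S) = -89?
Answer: -345313/132 ≈ -2616.0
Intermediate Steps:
Z = -2527 (Z = 21 - (-7)*(-364) = 21 - 7*364 = 21 - 2548 = -2527)
h(x) = 1/(-156 + x)
(Z + H(-84)) + h(-8*(-3)) = (-2527 - 89) + 1/(-156 - 8*(-3)) = -2616 + 1/(-156 + 24) = -2616 + 1/(-132) = -2616 - 1/132 = -345313/132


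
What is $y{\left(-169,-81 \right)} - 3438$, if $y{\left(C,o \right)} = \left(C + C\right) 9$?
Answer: $-6480$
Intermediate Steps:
$y{\left(C,o \right)} = 18 C$ ($y{\left(C,o \right)} = 2 C 9 = 18 C$)
$y{\left(-169,-81 \right)} - 3438 = 18 \left(-169\right) - 3438 = -3042 - 3438 = -6480$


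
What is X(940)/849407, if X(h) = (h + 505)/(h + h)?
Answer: 289/319377032 ≈ 9.0489e-7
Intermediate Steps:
X(h) = (505 + h)/(2*h) (X(h) = (505 + h)/((2*h)) = (505 + h)*(1/(2*h)) = (505 + h)/(2*h))
X(940)/849407 = ((½)*(505 + 940)/940)/849407 = ((½)*(1/940)*1445)*(1/849407) = (289/376)*(1/849407) = 289/319377032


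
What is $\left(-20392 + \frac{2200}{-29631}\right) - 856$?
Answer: $- \frac{629601688}{29631} \approx -21248.0$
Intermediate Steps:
$\left(-20392 + \frac{2200}{-29631}\right) - 856 = \left(-20392 + 2200 \left(- \frac{1}{29631}\right)\right) - 856 = \left(-20392 - \frac{2200}{29631}\right) - 856 = - \frac{604237552}{29631} - 856 = - \frac{629601688}{29631}$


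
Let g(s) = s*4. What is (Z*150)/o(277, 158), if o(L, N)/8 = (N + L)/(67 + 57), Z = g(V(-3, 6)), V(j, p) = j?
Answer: -1860/29 ≈ -64.138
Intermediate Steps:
g(s) = 4*s
Z = -12 (Z = 4*(-3) = -12)
o(L, N) = 2*L/31 + 2*N/31 (o(L, N) = 8*((N + L)/(67 + 57)) = 8*((L + N)/124) = 8*((L + N)*(1/124)) = 8*(L/124 + N/124) = 2*L/31 + 2*N/31)
(Z*150)/o(277, 158) = (-12*150)/((2/31)*277 + (2/31)*158) = -1800/(554/31 + 316/31) = -1800/870/31 = -1800*31/870 = -1860/29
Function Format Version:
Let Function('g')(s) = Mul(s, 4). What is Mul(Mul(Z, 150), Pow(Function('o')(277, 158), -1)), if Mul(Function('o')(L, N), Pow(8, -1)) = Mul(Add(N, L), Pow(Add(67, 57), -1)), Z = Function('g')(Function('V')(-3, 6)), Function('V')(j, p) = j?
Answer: Rational(-1860, 29) ≈ -64.138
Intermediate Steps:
Function('g')(s) = Mul(4, s)
Z = -12 (Z = Mul(4, -3) = -12)
Function('o')(L, N) = Add(Mul(Rational(2, 31), L), Mul(Rational(2, 31), N)) (Function('o')(L, N) = Mul(8, Mul(Add(N, L), Pow(Add(67, 57), -1))) = Mul(8, Mul(Add(L, N), Pow(124, -1))) = Mul(8, Mul(Add(L, N), Rational(1, 124))) = Mul(8, Add(Mul(Rational(1, 124), L), Mul(Rational(1, 124), N))) = Add(Mul(Rational(2, 31), L), Mul(Rational(2, 31), N)))
Mul(Mul(Z, 150), Pow(Function('o')(277, 158), -1)) = Mul(Mul(-12, 150), Pow(Add(Mul(Rational(2, 31), 277), Mul(Rational(2, 31), 158)), -1)) = Mul(-1800, Pow(Add(Rational(554, 31), Rational(316, 31)), -1)) = Mul(-1800, Pow(Rational(870, 31), -1)) = Mul(-1800, Rational(31, 870)) = Rational(-1860, 29)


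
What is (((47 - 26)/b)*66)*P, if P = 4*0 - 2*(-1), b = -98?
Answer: -198/7 ≈ -28.286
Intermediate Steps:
P = 2 (P = 0 + 2 = 2)
(((47 - 26)/b)*66)*P = (((47 - 26)/(-98))*66)*2 = ((21*(-1/98))*66)*2 = -3/14*66*2 = -99/7*2 = -198/7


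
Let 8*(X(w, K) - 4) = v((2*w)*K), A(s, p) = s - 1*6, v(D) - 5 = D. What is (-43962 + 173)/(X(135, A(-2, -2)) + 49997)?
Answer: -350312/397853 ≈ -0.88051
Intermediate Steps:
v(D) = 5 + D
A(s, p) = -6 + s (A(s, p) = s - 6 = -6 + s)
X(w, K) = 37/8 + K*w/4 (X(w, K) = 4 + (5 + (2*w)*K)/8 = 4 + (5 + 2*K*w)/8 = 4 + (5/8 + K*w/4) = 37/8 + K*w/4)
(-43962 + 173)/(X(135, A(-2, -2)) + 49997) = (-43962 + 173)/((37/8 + (¼)*(-6 - 2)*135) + 49997) = -43789/((37/8 + (¼)*(-8)*135) + 49997) = -43789/((37/8 - 270) + 49997) = -43789/(-2123/8 + 49997) = -43789/397853/8 = -43789*8/397853 = -350312/397853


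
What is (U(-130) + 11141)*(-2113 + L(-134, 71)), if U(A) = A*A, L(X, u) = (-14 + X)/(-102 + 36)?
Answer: -651065285/11 ≈ -5.9188e+7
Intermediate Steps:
L(X, u) = 7/33 - X/66 (L(X, u) = (-14 + X)/(-66) = (-14 + X)*(-1/66) = 7/33 - X/66)
U(A) = A**2
(U(-130) + 11141)*(-2113 + L(-134, 71)) = ((-130)**2 + 11141)*(-2113 + (7/33 - 1/66*(-134))) = (16900 + 11141)*(-2113 + (7/33 + 67/33)) = 28041*(-2113 + 74/33) = 28041*(-69655/33) = -651065285/11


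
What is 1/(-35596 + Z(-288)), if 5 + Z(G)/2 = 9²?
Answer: -1/35444 ≈ -2.8214e-5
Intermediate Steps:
Z(G) = 152 (Z(G) = -10 + 2*9² = -10 + 2*81 = -10 + 162 = 152)
1/(-35596 + Z(-288)) = 1/(-35596 + 152) = 1/(-35444) = -1/35444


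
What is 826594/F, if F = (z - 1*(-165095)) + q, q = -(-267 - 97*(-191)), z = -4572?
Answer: 826594/142263 ≈ 5.8103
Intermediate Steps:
q = -18260 (q = -(-267 + 18527) = -1*18260 = -18260)
F = 142263 (F = (-4572 - 1*(-165095)) - 18260 = (-4572 + 165095) - 18260 = 160523 - 18260 = 142263)
826594/F = 826594/142263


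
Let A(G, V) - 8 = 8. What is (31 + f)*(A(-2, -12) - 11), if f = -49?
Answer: -90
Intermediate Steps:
A(G, V) = 16 (A(G, V) = 8 + 8 = 16)
(31 + f)*(A(-2, -12) - 11) = (31 - 49)*(16 - 11) = -18*5 = -90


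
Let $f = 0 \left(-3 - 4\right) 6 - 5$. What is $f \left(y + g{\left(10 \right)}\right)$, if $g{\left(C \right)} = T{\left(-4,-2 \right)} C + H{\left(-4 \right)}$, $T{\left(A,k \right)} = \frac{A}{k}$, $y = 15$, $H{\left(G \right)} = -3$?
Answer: $-160$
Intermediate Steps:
$f = -5$ ($f = 0 \left(-7\right) 6 - 5 = 0 \cdot 6 - 5 = 0 - 5 = -5$)
$g{\left(C \right)} = -3 + 2 C$ ($g{\left(C \right)} = - \frac{4}{-2} C - 3 = \left(-4\right) \left(- \frac{1}{2}\right) C - 3 = 2 C - 3 = -3 + 2 C$)
$f \left(y + g{\left(10 \right)}\right) = - 5 \left(15 + \left(-3 + 2 \cdot 10\right)\right) = - 5 \left(15 + \left(-3 + 20\right)\right) = - 5 \left(15 + 17\right) = \left(-5\right) 32 = -160$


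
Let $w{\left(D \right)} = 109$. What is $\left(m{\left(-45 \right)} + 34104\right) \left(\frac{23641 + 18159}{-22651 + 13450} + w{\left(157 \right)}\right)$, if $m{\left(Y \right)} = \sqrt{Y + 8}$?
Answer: $\frac{10925887112}{3067} + \frac{961109 i \sqrt{37}}{9201} \approx 3.5624 \cdot 10^{6} + 635.39 i$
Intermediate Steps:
$m{\left(Y \right)} = \sqrt{8 + Y}$
$\left(m{\left(-45 \right)} + 34104\right) \left(\frac{23641 + 18159}{-22651 + 13450} + w{\left(157 \right)}\right) = \left(\sqrt{8 - 45} + 34104\right) \left(\frac{23641 + 18159}{-22651 + 13450} + 109\right) = \left(\sqrt{-37} + 34104\right) \left(\frac{41800}{-9201} + 109\right) = \left(i \sqrt{37} + 34104\right) \left(41800 \left(- \frac{1}{9201}\right) + 109\right) = \left(34104 + i \sqrt{37}\right) \left(- \frac{41800}{9201} + 109\right) = \left(34104 + i \sqrt{37}\right) \frac{961109}{9201} = \frac{10925887112}{3067} + \frac{961109 i \sqrt{37}}{9201}$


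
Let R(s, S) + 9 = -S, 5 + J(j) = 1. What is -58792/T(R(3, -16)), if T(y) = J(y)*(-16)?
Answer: -7349/8 ≈ -918.63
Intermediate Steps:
J(j) = -4 (J(j) = -5 + 1 = -4)
R(s, S) = -9 - S
T(y) = 64 (T(y) = -4*(-16) = 64)
-58792/T(R(3, -16)) = -58792/64 = -58792*1/64 = -7349/8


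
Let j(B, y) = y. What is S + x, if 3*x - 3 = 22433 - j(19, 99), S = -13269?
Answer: -17470/3 ≈ -5823.3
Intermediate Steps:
x = 22337/3 (x = 1 + (22433 - 1*99)/3 = 1 + (22433 - 99)/3 = 1 + (⅓)*22334 = 1 + 22334/3 = 22337/3 ≈ 7445.7)
S + x = -13269 + 22337/3 = -17470/3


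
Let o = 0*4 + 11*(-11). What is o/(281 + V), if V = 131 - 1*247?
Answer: -11/15 ≈ -0.73333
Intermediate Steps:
V = -116 (V = 131 - 247 = -116)
o = -121 (o = 0 - 121 = -121)
o/(281 + V) = -121/(281 - 116) = -121/165 = -121*1/165 = -11/15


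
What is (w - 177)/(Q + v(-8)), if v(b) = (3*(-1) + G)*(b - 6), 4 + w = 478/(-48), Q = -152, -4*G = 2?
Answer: 4583/2472 ≈ 1.8540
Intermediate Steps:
G = -1/2 (G = -1/4*2 = -1/2 ≈ -0.50000)
w = -335/24 (w = -4 + 478/(-48) = -4 + 478*(-1/48) = -4 - 239/24 = -335/24 ≈ -13.958)
v(b) = 21 - 7*b/2 (v(b) = (3*(-1) - 1/2)*(b - 6) = (-3 - 1/2)*(-6 + b) = -7*(-6 + b)/2 = 21 - 7*b/2)
(w - 177)/(Q + v(-8)) = (-335/24 - 177)/(-152 + (21 - 7/2*(-8))) = -4583/(24*(-152 + (21 + 28))) = -4583/(24*(-152 + 49)) = -4583/24/(-103) = -4583/24*(-1/103) = 4583/2472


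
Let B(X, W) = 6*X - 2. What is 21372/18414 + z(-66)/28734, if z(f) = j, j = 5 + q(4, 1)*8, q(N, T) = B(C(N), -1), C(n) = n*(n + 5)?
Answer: 35873327/29394882 ≈ 1.2204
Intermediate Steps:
C(n) = n*(5 + n)
B(X, W) = -2 + 6*X
q(N, T) = -2 + 6*N*(5 + N) (q(N, T) = -2 + 6*(N*(5 + N)) = -2 + 6*N*(5 + N))
j = 1717 (j = 5 + (-2 + 6*4*(5 + 4))*8 = 5 + (-2 + 6*4*9)*8 = 5 + (-2 + 216)*8 = 5 + 214*8 = 5 + 1712 = 1717)
z(f) = 1717
21372/18414 + z(-66)/28734 = 21372/18414 + 1717/28734 = 21372*(1/18414) + 1717*(1/28734) = 3562/3069 + 1717/28734 = 35873327/29394882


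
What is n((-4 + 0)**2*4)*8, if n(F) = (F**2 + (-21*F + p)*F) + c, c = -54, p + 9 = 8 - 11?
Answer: -661936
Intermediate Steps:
p = -12 (p = -9 + (8 - 11) = -9 - 3 = -12)
n(F) = -54 + F**2 + F*(-12 - 21*F) (n(F) = (F**2 + (-21*F - 12)*F) - 54 = (F**2 + (-12 - 21*F)*F) - 54 = (F**2 + F*(-12 - 21*F)) - 54 = -54 + F**2 + F*(-12 - 21*F))
n((-4 + 0)**2*4)*8 = (-54 - 20*16*(-4 + 0)**4 - 12*(-4 + 0)**2*4)*8 = (-54 - 20*((-4)**2*4)**2 - 12*(-4)**2*4)*8 = (-54 - 20*(16*4)**2 - 192*4)*8 = (-54 - 20*64**2 - 12*64)*8 = (-54 - 20*4096 - 768)*8 = (-54 - 81920 - 768)*8 = -82742*8 = -661936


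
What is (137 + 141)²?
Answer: 77284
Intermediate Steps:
(137 + 141)² = 278² = 77284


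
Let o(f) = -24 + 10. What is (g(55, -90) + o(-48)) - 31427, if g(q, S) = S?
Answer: -31531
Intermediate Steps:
o(f) = -14
(g(55, -90) + o(-48)) - 31427 = (-90 - 14) - 31427 = -104 - 31427 = -31531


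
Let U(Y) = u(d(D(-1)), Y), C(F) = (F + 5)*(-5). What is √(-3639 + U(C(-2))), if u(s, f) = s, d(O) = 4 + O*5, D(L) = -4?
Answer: I*√3655 ≈ 60.457*I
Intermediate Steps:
C(F) = -25 - 5*F (C(F) = (5 + F)*(-5) = -25 - 5*F)
d(O) = 4 + 5*O
U(Y) = -16 (U(Y) = 4 + 5*(-4) = 4 - 20 = -16)
√(-3639 + U(C(-2))) = √(-3639 - 16) = √(-3655) = I*√3655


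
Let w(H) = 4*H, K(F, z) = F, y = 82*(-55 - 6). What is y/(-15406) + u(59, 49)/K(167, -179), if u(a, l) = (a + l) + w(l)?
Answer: 2759379/1286401 ≈ 2.1450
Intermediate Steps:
y = -5002 (y = 82*(-61) = -5002)
u(a, l) = a + 5*l (u(a, l) = (a + l) + 4*l = a + 5*l)
y/(-15406) + u(59, 49)/K(167, -179) = -5002/(-15406) + (59 + 5*49)/167 = -5002*(-1/15406) + (59 + 245)*(1/167) = 2501/7703 + 304*(1/167) = 2501/7703 + 304/167 = 2759379/1286401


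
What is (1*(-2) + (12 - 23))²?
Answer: 169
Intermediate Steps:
(1*(-2) + (12 - 23))² = (-2 - 11)² = (-13)² = 169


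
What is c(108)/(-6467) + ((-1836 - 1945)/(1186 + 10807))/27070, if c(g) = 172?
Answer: -55864339447/2099514848170 ≈ -0.026608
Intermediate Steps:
c(108)/(-6467) + ((-1836 - 1945)/(1186 + 10807))/27070 = 172/(-6467) + ((-1836 - 1945)/(1186 + 10807))/27070 = 172*(-1/6467) - 3781/11993*(1/27070) = -172/6467 - 3781*1/11993*(1/27070) = -172/6467 - 3781/11993*1/27070 = -172/6467 - 3781/324650510 = -55864339447/2099514848170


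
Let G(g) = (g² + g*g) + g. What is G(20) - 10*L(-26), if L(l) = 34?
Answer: 480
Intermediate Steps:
G(g) = g + 2*g² (G(g) = (g² + g²) + g = 2*g² + g = g + 2*g²)
G(20) - 10*L(-26) = 20*(1 + 2*20) - 10*34 = 20*(1 + 40) - 340 = 20*41 - 340 = 820 - 340 = 480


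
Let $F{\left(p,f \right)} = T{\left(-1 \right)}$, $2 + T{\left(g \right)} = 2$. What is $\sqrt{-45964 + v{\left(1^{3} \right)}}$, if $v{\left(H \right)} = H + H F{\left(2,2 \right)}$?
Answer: $3 i \sqrt{5107} \approx 214.39 i$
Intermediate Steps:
$T{\left(g \right)} = 0$ ($T{\left(g \right)} = -2 + 2 = 0$)
$F{\left(p,f \right)} = 0$
$v{\left(H \right)} = H$ ($v{\left(H \right)} = H + H 0 = H + 0 = H$)
$\sqrt{-45964 + v{\left(1^{3} \right)}} = \sqrt{-45964 + 1^{3}} = \sqrt{-45964 + 1} = \sqrt{-45963} = 3 i \sqrt{5107}$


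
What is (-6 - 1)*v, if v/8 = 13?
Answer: -728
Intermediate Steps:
v = 104 (v = 8*13 = 104)
(-6 - 1)*v = (-6 - 1)*104 = -7*104 = -728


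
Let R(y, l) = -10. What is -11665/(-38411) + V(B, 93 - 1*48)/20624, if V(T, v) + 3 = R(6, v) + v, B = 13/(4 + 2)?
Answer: 15113007/49511779 ≈ 0.30524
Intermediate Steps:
B = 13/6 ≈ 2.1667
V(T, v) = -13 + v (V(T, v) = -3 + (-10 + v) = -13 + v)
-11665/(-38411) + V(B, 93 - 1*48)/20624 = -11665/(-38411) + (-13 + (93 - 1*48))/20624 = -11665*(-1/38411) + (-13 + (93 - 48))*(1/20624) = 11665/38411 + (-13 + 45)*(1/20624) = 11665/38411 + 32*(1/20624) = 11665/38411 + 2/1289 = 15113007/49511779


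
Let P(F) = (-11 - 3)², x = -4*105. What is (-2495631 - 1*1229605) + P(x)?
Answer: -3725040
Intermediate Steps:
x = -420
P(F) = 196 (P(F) = (-14)² = 196)
(-2495631 - 1*1229605) + P(x) = (-2495631 - 1*1229605) + 196 = (-2495631 - 1229605) + 196 = -3725236 + 196 = -3725040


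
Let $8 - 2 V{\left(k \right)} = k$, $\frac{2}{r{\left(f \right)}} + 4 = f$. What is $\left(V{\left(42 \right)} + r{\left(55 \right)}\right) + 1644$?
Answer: $\frac{82979}{51} \approx 1627.0$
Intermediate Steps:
$r{\left(f \right)} = \frac{2}{-4 + f}$
$V{\left(k \right)} = 4 - \frac{k}{2}$
$\left(V{\left(42 \right)} + r{\left(55 \right)}\right) + 1644 = \left(\left(4 - 21\right) + \frac{2}{-4 + 55}\right) + 1644 = \left(\left(4 - 21\right) + \frac{2}{51}\right) + 1644 = \left(-17 + 2 \cdot \frac{1}{51}\right) + 1644 = \left(-17 + \frac{2}{51}\right) + 1644 = - \frac{865}{51} + 1644 = \frac{82979}{51}$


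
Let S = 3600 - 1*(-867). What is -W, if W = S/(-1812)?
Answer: 1489/604 ≈ 2.4652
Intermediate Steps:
S = 4467 (S = 3600 + 867 = 4467)
W = -1489/604 (W = 4467/(-1812) = 4467*(-1/1812) = -1489/604 ≈ -2.4652)
-W = -1*(-1489/604) = 1489/604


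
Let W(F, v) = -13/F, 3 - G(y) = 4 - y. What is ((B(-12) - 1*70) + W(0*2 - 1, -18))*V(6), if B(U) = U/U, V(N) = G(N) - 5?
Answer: 0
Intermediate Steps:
G(y) = -1 + y (G(y) = 3 - (4 - y) = 3 + (-4 + y) = -1 + y)
V(N) = -6 + N (V(N) = (-1 + N) - 5 = -6 + N)
B(U) = 1
((B(-12) - 1*70) + W(0*2 - 1, -18))*V(6) = ((1 - 1*70) - 13/(0*2 - 1))*(-6 + 6) = ((1 - 70) - 13/(0 - 1))*0 = (-69 - 13/(-1))*0 = (-69 - 13*(-1))*0 = (-69 + 13)*0 = -56*0 = 0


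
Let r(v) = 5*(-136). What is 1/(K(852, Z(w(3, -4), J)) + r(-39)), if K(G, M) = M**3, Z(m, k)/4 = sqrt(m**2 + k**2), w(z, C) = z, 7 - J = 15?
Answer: 85/199118904 + 73*sqrt(73)/24889863 ≈ 2.5486e-5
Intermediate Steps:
J = -8 (J = 7 - 1*15 = 7 - 15 = -8)
Z(m, k) = 4*sqrt(k**2 + m**2) (Z(m, k) = 4*sqrt(m**2 + k**2) = 4*sqrt(k**2 + m**2))
r(v) = -680
1/(K(852, Z(w(3, -4), J)) + r(-39)) = 1/((4*sqrt((-8)**2 + 3**2))**3 - 680) = 1/((4*sqrt(64 + 9))**3 - 680) = 1/((4*sqrt(73))**3 - 680) = 1/(4672*sqrt(73) - 680) = 1/(-680 + 4672*sqrt(73))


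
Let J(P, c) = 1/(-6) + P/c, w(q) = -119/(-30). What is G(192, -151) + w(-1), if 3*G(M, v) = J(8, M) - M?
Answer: -2403/40 ≈ -60.075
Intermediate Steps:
w(q) = 119/30 (w(q) = -119*(-1/30) = 119/30)
J(P, c) = -⅙ + P/c (J(P, c) = 1*(-⅙) + P/c = -⅙ + P/c)
G(M, v) = -M/3 + (8 - M/6)/(3*M) (G(M, v) = ((8 - M/6)/M - M)/3 = (-M + (8 - M/6)/M)/3 = -M/3 + (8 - M/6)/(3*M))
G(192, -151) + w(-1) = (1/18)*(48 - 1*192 - 6*192²)/192 + 119/30 = (1/18)*(1/192)*(48 - 192 - 6*36864) + 119/30 = (1/18)*(1/192)*(48 - 192 - 221184) + 119/30 = (1/18)*(1/192)*(-221328) + 119/30 = -1537/24 + 119/30 = -2403/40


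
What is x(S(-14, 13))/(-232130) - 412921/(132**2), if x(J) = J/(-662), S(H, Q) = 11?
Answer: -15863398663399/669386781360 ≈ -23.698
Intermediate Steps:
x(J) = -J/662 (x(J) = J*(-1/662) = -J/662)
x(S(-14, 13))/(-232130) - 412921/(132**2) = -1/662*11/(-232130) - 412921/(132**2) = -11/662*(-1/232130) - 412921/17424 = 11/153670060 - 412921*1/17424 = 11/153670060 - 412921/17424 = -15863398663399/669386781360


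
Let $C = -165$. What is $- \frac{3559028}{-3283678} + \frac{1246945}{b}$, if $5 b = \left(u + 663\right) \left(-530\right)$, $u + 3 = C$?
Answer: $- \frac{390782366455}{17229458466} \approx -22.681$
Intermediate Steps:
$u = -168$ ($u = -3 - 165 = -168$)
$b = -52470$ ($b = \frac{\left(-168 + 663\right) \left(-530\right)}{5} = \frac{495 \left(-530\right)}{5} = \frac{1}{5} \left(-262350\right) = -52470$)
$- \frac{3559028}{-3283678} + \frac{1246945}{b} = - \frac{3559028}{-3283678} + \frac{1246945}{-52470} = \left(-3559028\right) \left(- \frac{1}{3283678}\right) + 1246945 \left(- \frac{1}{52470}\right) = \frac{1779514}{1641839} - \frac{249389}{10494} = - \frac{390782366455}{17229458466}$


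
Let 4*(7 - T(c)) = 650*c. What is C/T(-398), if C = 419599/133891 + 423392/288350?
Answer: 88839874961/1248604182418850 ≈ 7.1151e-5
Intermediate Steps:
T(c) = 7 - 325*c/2
C = 88839874961/19303734925 (C = 419599*(1/133891) + 423392*(1/288350) = 419599/133891 + 211696/144175 = 88839874961/19303734925 ≈ 4.6022)
C/T(-398) = 88839874961/(19303734925*(7 - 325/2*(-398))) = 88839874961/(19303734925*(7 + 64675)) = (88839874961/19303734925)/64682 = (88839874961/19303734925)*(1/64682) = 88839874961/1248604182418850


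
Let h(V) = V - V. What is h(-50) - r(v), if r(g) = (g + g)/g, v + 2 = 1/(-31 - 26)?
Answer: -2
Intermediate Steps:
v = -115/57 (v = -2 + 1/(-31 - 26) = -2 + 1/(-57) = -2 - 1/57 = -115/57 ≈ -2.0175)
h(V) = 0
r(g) = 2 (r(g) = (2*g)/g = 2)
h(-50) - r(v) = 0 - 1*2 = 0 - 2 = -2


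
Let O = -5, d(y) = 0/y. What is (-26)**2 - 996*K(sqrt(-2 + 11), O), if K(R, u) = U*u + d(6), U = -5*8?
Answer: -198524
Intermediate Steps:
d(y) = 0
U = -40
K(R, u) = -40*u (K(R, u) = -40*u + 0 = -40*u)
(-26)**2 - 996*K(sqrt(-2 + 11), O) = (-26)**2 - (-39840)*(-5) = 676 - 996*200 = 676 - 199200 = -198524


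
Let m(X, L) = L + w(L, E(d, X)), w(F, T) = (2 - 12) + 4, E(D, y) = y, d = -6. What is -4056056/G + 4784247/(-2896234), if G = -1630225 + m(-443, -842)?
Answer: 3943831186073/4723969079082 ≈ 0.83486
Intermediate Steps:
w(F, T) = -6 (w(F, T) = -10 + 4 = -6)
m(X, L) = -6 + L (m(X, L) = L - 6 = -6 + L)
G = -1631073 (G = -1630225 + (-6 - 842) = -1630225 - 848 = -1631073)
-4056056/G + 4784247/(-2896234) = -4056056/(-1631073) + 4784247/(-2896234) = -4056056*(-1/1631073) + 4784247*(-1/2896234) = 4056056/1631073 - 4784247/2896234 = 3943831186073/4723969079082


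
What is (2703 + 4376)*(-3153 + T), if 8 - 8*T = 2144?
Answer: -24210180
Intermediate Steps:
T = -267 (T = 1 - 1/8*2144 = 1 - 268 = -267)
(2703 + 4376)*(-3153 + T) = (2703 + 4376)*(-3153 - 267) = 7079*(-3420) = -24210180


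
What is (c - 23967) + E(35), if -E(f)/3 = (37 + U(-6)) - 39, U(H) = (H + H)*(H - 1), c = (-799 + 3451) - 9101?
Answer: -30662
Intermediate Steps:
c = -6449 (c = 2652 - 9101 = -6449)
U(H) = 2*H*(-1 + H) (U(H) = (2*H)*(-1 + H) = 2*H*(-1 + H))
E(f) = -246 (E(f) = -3*((37 + 2*(-6)*(-1 - 6)) - 39) = -3*((37 + 2*(-6)*(-7)) - 39) = -3*((37 + 84) - 39) = -3*(121 - 39) = -3*82 = -246)
(c - 23967) + E(35) = (-6449 - 23967) - 246 = -30416 - 246 = -30662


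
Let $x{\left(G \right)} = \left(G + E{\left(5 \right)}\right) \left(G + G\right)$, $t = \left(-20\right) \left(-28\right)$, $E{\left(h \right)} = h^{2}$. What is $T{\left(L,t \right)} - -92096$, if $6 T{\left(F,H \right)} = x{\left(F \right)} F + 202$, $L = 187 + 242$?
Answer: $\frac{83831003}{3} \approx 2.7944 \cdot 10^{7}$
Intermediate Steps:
$t = 560$
$x{\left(G \right)} = 2 G \left(25 + G\right)$ ($x{\left(G \right)} = \left(G + 5^{2}\right) \left(G + G\right) = \left(G + 25\right) 2 G = \left(25 + G\right) 2 G = 2 G \left(25 + G\right)$)
$L = 429$
$T{\left(F,H \right)} = \frac{101}{3} + \frac{F^{2} \left(25 + F\right)}{3}$ ($T{\left(F,H \right)} = \frac{2 F \left(25 + F\right) F + 202}{6} = \frac{2 F^{2} \left(25 + F\right) + 202}{6} = \frac{202 + 2 F^{2} \left(25 + F\right)}{6} = \frac{101}{3} + \frac{F^{2} \left(25 + F\right)}{3}$)
$T{\left(L,t \right)} - -92096 = \left(\frac{101}{3} + \frac{429^{2} \left(25 + 429\right)}{3}\right) - -92096 = \left(\frac{101}{3} + \frac{1}{3} \cdot 184041 \cdot 454\right) + 92096 = \left(\frac{101}{3} + 27851538\right) + 92096 = \frac{83554715}{3} + 92096 = \frac{83831003}{3}$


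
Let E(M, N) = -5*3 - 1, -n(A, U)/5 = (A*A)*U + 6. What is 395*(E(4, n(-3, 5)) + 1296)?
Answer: 505600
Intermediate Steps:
n(A, U) = -30 - 5*U*A**2 (n(A, U) = -5*((A*A)*U + 6) = -5*(A**2*U + 6) = -5*(U*A**2 + 6) = -5*(6 + U*A**2) = -30 - 5*U*A**2)
E(M, N) = -16 (E(M, N) = -15 - 1 = -16)
395*(E(4, n(-3, 5)) + 1296) = 395*(-16 + 1296) = 395*1280 = 505600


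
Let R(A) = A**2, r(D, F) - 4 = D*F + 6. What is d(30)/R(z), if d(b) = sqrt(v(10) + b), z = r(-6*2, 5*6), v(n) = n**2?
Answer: sqrt(130)/122500 ≈ 9.3076e-5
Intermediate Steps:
r(D, F) = 10 + D*F (r(D, F) = 4 + (D*F + 6) = 4 + (6 + D*F) = 10 + D*F)
z = -350 (z = 10 + (-6*2)*(5*6) = 10 - 12*30 = 10 - 360 = -350)
d(b) = sqrt(100 + b) (d(b) = sqrt(10**2 + b) = sqrt(100 + b))
d(30)/R(z) = sqrt(100 + 30)/((-350)**2) = sqrt(130)/122500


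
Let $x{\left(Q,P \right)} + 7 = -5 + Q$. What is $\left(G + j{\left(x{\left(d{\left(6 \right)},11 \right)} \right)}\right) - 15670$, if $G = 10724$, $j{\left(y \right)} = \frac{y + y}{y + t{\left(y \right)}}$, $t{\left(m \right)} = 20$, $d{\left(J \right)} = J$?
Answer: $- \frac{34628}{7} \approx -4946.9$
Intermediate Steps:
$x{\left(Q,P \right)} = -12 + Q$ ($x{\left(Q,P \right)} = -7 + \left(-5 + Q\right) = -12 + Q$)
$j{\left(y \right)} = \frac{2 y}{20 + y}$ ($j{\left(y \right)} = \frac{y + y}{y + 20} = \frac{2 y}{20 + y}$)
$\left(G + j{\left(x{\left(d{\left(6 \right)},11 \right)} \right)}\right) - 15670 = \left(10724 + \frac{2 \left(-12 + 6\right)}{20 + \left(-12 + 6\right)}\right) - 15670 = \left(10724 + 2 \left(-6\right) \frac{1}{20 - 6}\right) - 15670 = \left(10724 + 2 \left(-6\right) \frac{1}{14}\right) - 15670 = \left(10724 - \frac{6}{7}\right) - 15670 = \frac{75062}{7} - 15670 = - \frac{34628}{7}$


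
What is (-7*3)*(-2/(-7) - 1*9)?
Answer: 183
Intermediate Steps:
(-7*3)*(-2/(-7) - 1*9) = -21*(-2*(-1/7) - 9) = -21*(2/7 - 9) = -21*(-61/7) = 183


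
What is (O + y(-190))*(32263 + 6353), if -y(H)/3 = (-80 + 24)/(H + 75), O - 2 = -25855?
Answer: -114815524008/115 ≈ -9.9840e+8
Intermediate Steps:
O = -25853 (O = 2 - 25855 = -25853)
y(H) = 168/(75 + H) (y(H) = -3*(-80 + 24)/(H + 75) = -(-168)/(75 + H) = 168/(75 + H))
(O + y(-190))*(32263 + 6353) = (-25853 + 168/(75 - 190))*(32263 + 6353) = (-25853 + 168/(-115))*38616 = (-25853 + 168*(-1/115))*38616 = (-25853 - 168/115)*38616 = -2973263/115*38616 = -114815524008/115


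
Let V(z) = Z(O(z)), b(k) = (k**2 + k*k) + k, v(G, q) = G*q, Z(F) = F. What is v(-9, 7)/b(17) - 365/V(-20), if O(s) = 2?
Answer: -31043/170 ≈ -182.61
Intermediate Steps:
b(k) = k + 2*k**2 (b(k) = (k**2 + k**2) + k = 2*k**2 + k = k + 2*k**2)
V(z) = 2
v(-9, 7)/b(17) - 365/V(-20) = (-9*7)/((17*(1 + 2*17))) - 365/2 = -63*1/(17*(1 + 34)) - 365*1/2 = -63/(17*35) - 365/2 = -63/595 - 365/2 = -63*1/595 - 365/2 = -9/85 - 365/2 = -31043/170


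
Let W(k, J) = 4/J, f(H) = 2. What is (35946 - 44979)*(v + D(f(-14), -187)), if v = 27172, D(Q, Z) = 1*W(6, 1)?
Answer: -245480808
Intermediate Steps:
D(Q, Z) = 4 (D(Q, Z) = 1*(4/1) = 1*(4*1) = 1*4 = 4)
(35946 - 44979)*(v + D(f(-14), -187)) = (35946 - 44979)*(27172 + 4) = -9033*27176 = -245480808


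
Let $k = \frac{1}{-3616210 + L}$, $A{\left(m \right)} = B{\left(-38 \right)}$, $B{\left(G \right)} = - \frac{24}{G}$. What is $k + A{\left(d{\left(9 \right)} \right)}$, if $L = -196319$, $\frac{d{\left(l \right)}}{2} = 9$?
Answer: $\frac{45750329}{72438051} \approx 0.63158$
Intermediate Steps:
$d{\left(l \right)} = 18$ ($d{\left(l \right)} = 2 \cdot 9 = 18$)
$A{\left(m \right)} = \frac{12}{19}$ ($A{\left(m \right)} = - \frac{24}{-38} = \left(-24\right) \left(- \frac{1}{38}\right) = \frac{12}{19}$)
$k = - \frac{1}{3812529}$ ($k = \frac{1}{-3616210 - 196319} = \frac{1}{-3812529} = - \frac{1}{3812529} \approx -2.6229 \cdot 10^{-7}$)
$k + A{\left(d{\left(9 \right)} \right)} = - \frac{1}{3812529} + \frac{12}{19} = \frac{45750329}{72438051}$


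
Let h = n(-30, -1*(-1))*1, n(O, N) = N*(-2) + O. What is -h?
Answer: 32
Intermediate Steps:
n(O, N) = O - 2*N (n(O, N) = -2*N + O = O - 2*N)
h = -32 (h = (-30 - (-2)*(-1))*1 = (-30 - 2*1)*1 = (-30 - 2)*1 = -32*1 = -32)
-h = -1*(-32) = 32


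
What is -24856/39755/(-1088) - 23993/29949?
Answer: -129629421697/161924659320 ≈ -0.80055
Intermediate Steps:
-24856/39755/(-1088) - 23993/29949 = -24856*1/39755*(-1/1088) - 23993*1/29949 = -24856/39755*(-1/1088) - 23993/29949 = 3107/5406680 - 23993/29949 = -129629421697/161924659320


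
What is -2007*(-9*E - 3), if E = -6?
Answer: -102357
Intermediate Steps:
-2007*(-9*E - 3) = -2007*(-9*(-6) - 3) = -2007*(54 - 3) = -2007*51 = -102357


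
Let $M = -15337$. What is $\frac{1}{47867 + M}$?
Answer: $\frac{1}{32530} \approx 3.0741 \cdot 10^{-5}$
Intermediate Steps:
$\frac{1}{47867 + M} = \frac{1}{47867 - 15337} = \frac{1}{32530}$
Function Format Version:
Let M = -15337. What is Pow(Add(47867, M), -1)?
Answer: Rational(1, 32530) ≈ 3.0741e-5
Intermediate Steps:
Pow(Add(47867, M), -1) = Pow(Add(47867, -15337), -1) = Pow(32530, -1) = Rational(1, 32530)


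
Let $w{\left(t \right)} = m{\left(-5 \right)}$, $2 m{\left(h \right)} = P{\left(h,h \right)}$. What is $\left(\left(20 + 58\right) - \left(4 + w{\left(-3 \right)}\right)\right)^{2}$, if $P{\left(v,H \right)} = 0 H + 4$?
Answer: $5184$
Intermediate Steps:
$P{\left(v,H \right)} = 4$ ($P{\left(v,H \right)} = 0 + 4 = 4$)
$m{\left(h \right)} = 2$ ($m{\left(h \right)} = \frac{1}{2} \cdot 4 = 2$)
$w{\left(t \right)} = 2$
$\left(\left(20 + 58\right) - \left(4 + w{\left(-3 \right)}\right)\right)^{2} = \left(\left(20 + 58\right) - 6\right)^{2} = \left(78 - 6\right)^{2} = 72^{2} = 5184$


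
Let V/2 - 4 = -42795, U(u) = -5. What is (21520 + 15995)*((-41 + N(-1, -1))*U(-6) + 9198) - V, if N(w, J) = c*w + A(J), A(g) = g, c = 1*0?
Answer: 353026702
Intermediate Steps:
c = 0
V = -85582 (V = 8 + 2*(-42795) = 8 - 85590 = -85582)
N(w, J) = J (N(w, J) = 0*w + J = 0 + J = J)
(21520 + 15995)*((-41 + N(-1, -1))*U(-6) + 9198) - V = (21520 + 15995)*((-41 - 1)*(-5) + 9198) - 1*(-85582) = 37515*(-42*(-5) + 9198) + 85582 = 37515*(210 + 9198) + 85582 = 37515*9408 + 85582 = 352941120 + 85582 = 353026702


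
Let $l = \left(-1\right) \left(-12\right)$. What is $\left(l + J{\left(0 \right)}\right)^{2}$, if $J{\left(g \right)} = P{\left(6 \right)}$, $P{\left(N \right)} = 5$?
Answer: $289$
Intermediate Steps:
$J{\left(g \right)} = 5$
$l = 12$
$\left(l + J{\left(0 \right)}\right)^{2} = \left(12 + 5\right)^{2} = 17^{2} = 289$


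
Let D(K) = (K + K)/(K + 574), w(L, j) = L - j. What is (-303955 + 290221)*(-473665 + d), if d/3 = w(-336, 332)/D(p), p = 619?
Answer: 4043207484414/619 ≈ 6.5318e+9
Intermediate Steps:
D(K) = 2*K/(574 + K) (D(K) = (2*K)/(574 + K) = 2*K/(574 + K))
d = -1195386/619 (d = 3*((-336 - 1*332)/((2*619/(574 + 619)))) = 3*((-336 - 332)/((2*619/1193))) = 3*(-668/(2*619*(1/1193))) = 3*(-668/1238/1193) = 3*(-668*1193/1238) = 3*(-398462/619) = -1195386/619 ≈ -1931.2)
(-303955 + 290221)*(-473665 + d) = (-303955 + 290221)*(-473665 - 1195386/619) = -13734*(-294394021/619) = 4043207484414/619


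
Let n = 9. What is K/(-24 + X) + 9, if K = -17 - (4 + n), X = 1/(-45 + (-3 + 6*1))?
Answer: 10341/1009 ≈ 10.249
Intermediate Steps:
X = -1/42 (X = 1/(-45 + (-3 + 6)) = 1/(-45 + 3) = 1/(-42) = -1/42 ≈ -0.023810)
K = -30 (K = -17 - (4 + 9) = -17 - 1*13 = -17 - 13 = -30)
K/(-24 + X) + 9 = -30/(-24 - 1/42) + 9 = -30/(-1009/42) + 9 = -42/1009*(-30) + 9 = 1260/1009 + 9 = 10341/1009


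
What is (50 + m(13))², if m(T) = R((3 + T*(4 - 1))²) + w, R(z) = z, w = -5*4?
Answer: 3218436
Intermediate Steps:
w = -20
m(T) = -20 + (3 + 3*T)² (m(T) = (3 + T*(4 - 1))² - 20 = (3 + T*3)² - 20 = (3 + 3*T)² - 20 = -20 + (3 + 3*T)²)
(50 + m(13))² = (50 + (-20 + 9*(1 + 13)²))² = (50 + (-20 + 9*14²))² = (50 + (-20 + 9*196))² = (50 + (-20 + 1764))² = (50 + 1744)² = 1794² = 3218436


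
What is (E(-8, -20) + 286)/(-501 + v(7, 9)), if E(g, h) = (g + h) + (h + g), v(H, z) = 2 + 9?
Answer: -23/49 ≈ -0.46939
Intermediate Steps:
v(H, z) = 11
E(g, h) = 2*g + 2*h (E(g, h) = (g + h) + (g + h) = 2*g + 2*h)
(E(-8, -20) + 286)/(-501 + v(7, 9)) = ((2*(-8) + 2*(-20)) + 286)/(-501 + 11) = ((-16 - 40) + 286)/(-490) = (-56 + 286)*(-1/490) = 230*(-1/490) = -23/49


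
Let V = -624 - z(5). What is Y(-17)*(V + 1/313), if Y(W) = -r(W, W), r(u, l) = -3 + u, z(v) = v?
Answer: -3937520/313 ≈ -12580.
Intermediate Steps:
V = -629 (V = -624 - 1*5 = -624 - 5 = -629)
Y(W) = 3 - W (Y(W) = -(-3 + W) = 3 - W)
Y(-17)*(V + 1/313) = (3 - 1*(-17))*(-629 + 1/313) = (3 + 17)*(-629 + 1/313) = 20*(-196876/313) = -3937520/313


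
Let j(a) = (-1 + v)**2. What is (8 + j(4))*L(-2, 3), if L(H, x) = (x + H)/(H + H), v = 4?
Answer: -17/4 ≈ -4.2500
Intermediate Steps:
j(a) = 9 (j(a) = (-1 + 4)**2 = 3**2 = 9)
L(H, x) = (H + x)/(2*H) (L(H, x) = (H + x)/((2*H)) = (H + x)*(1/(2*H)) = (H + x)/(2*H))
(8 + j(4))*L(-2, 3) = (8 + 9)*((1/2)*(-2 + 3)/(-2)) = 17*((1/2)*(-1/2)*1) = 17*(-1/4) = -17/4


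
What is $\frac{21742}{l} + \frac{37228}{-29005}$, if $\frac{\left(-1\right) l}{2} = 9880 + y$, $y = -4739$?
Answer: $- \frac{506702503}{149114705} \approx -3.3981$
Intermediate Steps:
$l = -10282$ ($l = - 2 \left(9880 - 4739\right) = \left(-2\right) 5141 = -10282$)
$\frac{21742}{l} + \frac{37228}{-29005} = \frac{21742}{-10282} + \frac{37228}{-29005} = 21742 \left(- \frac{1}{10282}\right) + 37228 \left(- \frac{1}{29005}\right) = - \frac{10871}{5141} - \frac{37228}{29005} = - \frac{506702503}{149114705}$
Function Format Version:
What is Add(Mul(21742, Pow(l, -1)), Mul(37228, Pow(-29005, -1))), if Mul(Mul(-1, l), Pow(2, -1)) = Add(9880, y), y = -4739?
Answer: Rational(-506702503, 149114705) ≈ -3.3981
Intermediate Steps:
l = -10282 (l = Mul(-2, Add(9880, -4739)) = Mul(-2, 5141) = -10282)
Add(Mul(21742, Pow(l, -1)), Mul(37228, Pow(-29005, -1))) = Add(Mul(21742, Pow(-10282, -1)), Mul(37228, Pow(-29005, -1))) = Add(Mul(21742, Rational(-1, 10282)), Mul(37228, Rational(-1, 29005))) = Add(Rational(-10871, 5141), Rational(-37228, 29005)) = Rational(-506702503, 149114705)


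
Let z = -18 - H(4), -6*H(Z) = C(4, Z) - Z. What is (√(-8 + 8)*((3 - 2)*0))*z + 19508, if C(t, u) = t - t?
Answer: 19508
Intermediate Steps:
C(t, u) = 0
H(Z) = Z/6 (H(Z) = -(0 - Z)/6 = -(-1)*Z/6 = Z/6)
z = -56/3 (z = -18 - 4/6 = -18 - 1*⅔ = -18 - ⅔ = -56/3 ≈ -18.667)
(√(-8 + 8)*((3 - 2)*0))*z + 19508 = (√(-8 + 8)*((3 - 2)*0))*(-56/3) + 19508 = (√0*(1*0))*(-56/3) + 19508 = (0*0)*(-56/3) + 19508 = 0*(-56/3) + 19508 = 0 + 19508 = 19508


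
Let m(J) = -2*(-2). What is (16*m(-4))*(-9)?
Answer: -576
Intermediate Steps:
m(J) = 4
(16*m(-4))*(-9) = (16*4)*(-9) = 64*(-9) = -576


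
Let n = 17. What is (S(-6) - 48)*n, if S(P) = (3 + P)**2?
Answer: -663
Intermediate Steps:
(S(-6) - 48)*n = ((3 - 6)**2 - 48)*17 = ((-3)**2 - 48)*17 = (9 - 48)*17 = -39*17 = -663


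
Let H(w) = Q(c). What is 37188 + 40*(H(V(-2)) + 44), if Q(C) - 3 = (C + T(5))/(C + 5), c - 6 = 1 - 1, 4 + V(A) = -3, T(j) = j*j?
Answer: 430988/11 ≈ 39181.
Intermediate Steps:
T(j) = j²
V(A) = -7 (V(A) = -4 - 3 = -7)
c = 6 (c = 6 + (1 - 1) = 6 + 0 = 6)
Q(C) = 3 + (25 + C)/(5 + C) (Q(C) = 3 + (C + 5²)/(C + 5) = 3 + (C + 25)/(5 + C) = 3 + (25 + C)/(5 + C))
H(w) = 64/11 (H(w) = 4*(10 + 6)/(5 + 6) = 4*16/11 = 4*(1/11)*16 = 64/11)
37188 + 40*(H(V(-2)) + 44) = 37188 + 40*(64/11 + 44) = 37188 + 40*(548/11) = 37188 + 21920/11 = 430988/11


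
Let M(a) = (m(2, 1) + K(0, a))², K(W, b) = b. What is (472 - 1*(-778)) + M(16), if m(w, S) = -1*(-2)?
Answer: 1574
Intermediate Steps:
m(w, S) = 2
M(a) = (2 + a)²
(472 - 1*(-778)) + M(16) = (472 - 1*(-778)) + (2 + 16)² = (472 + 778) + 18² = 1250 + 324 = 1574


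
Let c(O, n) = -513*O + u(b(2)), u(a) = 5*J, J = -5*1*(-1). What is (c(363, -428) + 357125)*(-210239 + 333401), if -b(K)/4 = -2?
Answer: 21052203822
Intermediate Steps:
J = 5 (J = -5*(-1) = 5)
b(K) = 8 (b(K) = -4*(-2) = 8)
u(a) = 25 (u(a) = 5*5 = 25)
c(O, n) = 25 - 513*O (c(O, n) = -513*O + 25 = 25 - 513*O)
(c(363, -428) + 357125)*(-210239 + 333401) = ((25 - 513*363) + 357125)*(-210239 + 333401) = ((25 - 186219) + 357125)*123162 = (-186194 + 357125)*123162 = 170931*123162 = 21052203822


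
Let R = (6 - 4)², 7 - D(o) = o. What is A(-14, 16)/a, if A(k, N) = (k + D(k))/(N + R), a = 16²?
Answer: 7/5120 ≈ 0.0013672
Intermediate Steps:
a = 256
D(o) = 7 - o
R = 4 (R = 2² = 4)
A(k, N) = 7/(4 + N) (A(k, N) = (k + (7 - k))/(N + 4) = 7/(4 + N))
A(-14, 16)/a = (7/(4 + 16))/256 = (7/20)*(1/256) = 7/5120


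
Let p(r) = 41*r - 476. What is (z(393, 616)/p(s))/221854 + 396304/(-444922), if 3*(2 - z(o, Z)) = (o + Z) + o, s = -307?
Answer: -861390010883078/967064262557583 ≈ -0.89073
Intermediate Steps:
z(o, Z) = 2 - 2*o/3 - Z/3 (z(o, Z) = 2 - ((o + Z) + o)/3 = 2 - ((Z + o) + o)/3 = 2 - (Z + 2*o)/3 = 2 + (-2*o/3 - Z/3) = 2 - 2*o/3 - Z/3)
p(r) = -476 + 41*r
(z(393, 616)/p(s))/221854 + 396304/(-444922) = ((2 - ⅔*393 - ⅓*616)/(-476 + 41*(-307)))/221854 + 396304/(-444922) = ((2 - 262 - 616/3)/(-476 - 12587))*(1/221854) + 396304*(-1/444922) = -1396/3/(-13063)*(1/221854) - 198152/222461 = -1396/3*(-1/13063)*(1/221854) - 198152/222461 = (1396/39189)*(1/221854) - 198152/222461 = 698/4347118203 - 198152/222461 = -861390010883078/967064262557583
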